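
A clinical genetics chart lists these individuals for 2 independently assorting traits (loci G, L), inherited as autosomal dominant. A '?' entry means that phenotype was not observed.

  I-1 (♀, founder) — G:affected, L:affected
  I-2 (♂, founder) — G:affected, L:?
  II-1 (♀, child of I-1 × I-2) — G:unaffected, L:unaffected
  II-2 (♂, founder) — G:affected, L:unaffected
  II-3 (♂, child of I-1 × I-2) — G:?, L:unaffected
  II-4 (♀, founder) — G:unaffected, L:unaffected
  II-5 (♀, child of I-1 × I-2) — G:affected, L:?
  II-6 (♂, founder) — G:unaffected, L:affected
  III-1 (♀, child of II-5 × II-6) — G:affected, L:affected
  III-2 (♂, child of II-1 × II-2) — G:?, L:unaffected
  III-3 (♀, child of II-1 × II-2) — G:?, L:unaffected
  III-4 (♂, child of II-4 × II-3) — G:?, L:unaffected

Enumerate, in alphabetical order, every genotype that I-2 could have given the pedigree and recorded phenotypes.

G/I-1 aff ·: Gg
G/I-2 aff ·: Gg
G/II-1 un I-1×I-2: gg
G/II-2 aff ·: Gg|GG
G/II-3 ? I-1×I-2: gg|Gg|GG
G/II-4 un ·: gg
G/II-5 aff I-1×I-2: Gg|GG
G/II-6 un ·: gg
G/III-1 aff II-5×II-6: Gg
G/III-2 ? II-1×II-2: gg|Gg
G/III-3 ? II-1×II-2: gg|Gg
G/III-4 ? II-4×II-3: gg|Gg
⇒ G over [I-1,I-2,II-1,II-2,II-3,II-4,II-5,II-6,III-1,III-2,III-3,III-4]: 40 consistent
L/I-1 aff ·: Ll
L/I-2 ? ·: ll|Ll
L/II-1 un I-1×I-2: ll
L/II-2 un ·: ll
L/II-3 un I-1×I-2: ll
L/II-4 un ·: ll
L/II-5 ? I-1×I-2: ll|Ll|LL
L/II-6 aff ·: Ll|LL
L/III-1 aff II-5×II-6: Ll|LL
L/III-2 un II-1×II-2: ll
L/III-3 un II-1×II-2: ll
L/III-4 un II-4×II-3: ll
⇒ L over [I-1,I-2,II-1,II-2,II-3,II-4,II-5,II-6,III-1,III-2,III-3,III-4]: 15 consistent

I-2 ∈ {Gg Ll, Gg ll}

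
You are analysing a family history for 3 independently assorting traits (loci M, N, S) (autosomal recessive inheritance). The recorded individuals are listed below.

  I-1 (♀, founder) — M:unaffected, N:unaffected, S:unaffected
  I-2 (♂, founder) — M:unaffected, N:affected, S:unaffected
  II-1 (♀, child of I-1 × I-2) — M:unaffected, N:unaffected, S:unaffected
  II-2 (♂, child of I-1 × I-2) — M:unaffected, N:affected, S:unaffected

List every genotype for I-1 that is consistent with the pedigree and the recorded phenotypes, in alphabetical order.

M/I-1 un ·: MM|Mm
M/I-2 un ·: MM|Mm
M/II-1 un I-1×I-2: MM|Mm
M/II-2 un I-1×I-2: MM|Mm
⇒ M over [I-1,I-2,II-1,II-2]: 13 consistent
N/I-1 un ·: Nn
N/I-2 aff ·: nn
N/II-1 un I-1×I-2: Nn
N/II-2 aff I-1×I-2: nn
⇒ N over [I-1,I-2,II-1,II-2]: 1 consistent
S/I-1 un ·: SS|Ss
S/I-2 un ·: SS|Ss
S/II-1 un I-1×I-2: SS|Ss
S/II-2 un I-1×I-2: SS|Ss
⇒ S over [I-1,I-2,II-1,II-2]: 13 consistent

I-1 ∈ {MM Nn SS, MM Nn Ss, Mm Nn SS, Mm Nn Ss}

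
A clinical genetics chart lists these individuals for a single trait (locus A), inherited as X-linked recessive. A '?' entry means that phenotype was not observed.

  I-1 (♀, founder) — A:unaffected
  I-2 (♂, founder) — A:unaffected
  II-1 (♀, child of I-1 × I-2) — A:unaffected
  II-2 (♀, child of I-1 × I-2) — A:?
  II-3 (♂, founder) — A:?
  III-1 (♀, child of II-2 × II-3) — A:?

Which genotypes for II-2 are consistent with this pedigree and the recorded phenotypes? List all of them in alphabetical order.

II-2 ∈ {X^AX^A, X^AX^a}

A/I-1 un ·: X^AX^A|X^AX^a
A/I-2 un ·: X^AY
A/II-1 un I-1×I-2: X^AX^A|X^AX^a
A/II-2 ? I-1×I-2: X^AX^A|X^AX^a
A/II-3 ? ·: X^AY|X^aY
A/III-1 ? II-2×II-3: X^AX^A|X^AX^a|X^aX^a
⇒ A over [I-1,I-2,II-1,II-2,II-3,III-1]: 14 consistent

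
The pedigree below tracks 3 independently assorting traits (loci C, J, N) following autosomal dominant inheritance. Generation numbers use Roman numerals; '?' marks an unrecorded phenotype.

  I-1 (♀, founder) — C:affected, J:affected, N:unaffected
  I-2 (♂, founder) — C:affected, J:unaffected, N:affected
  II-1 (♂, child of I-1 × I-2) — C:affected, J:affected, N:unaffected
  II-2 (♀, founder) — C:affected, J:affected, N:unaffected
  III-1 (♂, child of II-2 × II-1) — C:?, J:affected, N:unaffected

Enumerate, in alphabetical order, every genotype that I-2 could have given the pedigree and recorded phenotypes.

I-2 ∈ {CC jj Nn, Cc jj Nn}

C/I-1 aff ·: Cc|CC
C/I-2 aff ·: Cc|CC
C/II-1 aff I-1×I-2: Cc|CC
C/II-2 aff ·: Cc|CC
C/III-1 ? II-2×II-1: cc|Cc|CC
⇒ C over [I-1,I-2,II-1,II-2,III-1]: 27 consistent
J/I-1 aff ·: Jj|JJ
J/I-2 un ·: jj
J/II-1 aff I-1×I-2: Jj
J/II-2 aff ·: Jj|JJ
J/III-1 aff II-2×II-1: Jj|JJ
⇒ J over [I-1,I-2,II-1,II-2,III-1]: 8 consistent
N/I-1 un ·: nn
N/I-2 aff ·: Nn
N/II-1 un I-1×I-2: nn
N/II-2 un ·: nn
N/III-1 un II-2×II-1: nn
⇒ N over [I-1,I-2,II-1,II-2,III-1]: 1 consistent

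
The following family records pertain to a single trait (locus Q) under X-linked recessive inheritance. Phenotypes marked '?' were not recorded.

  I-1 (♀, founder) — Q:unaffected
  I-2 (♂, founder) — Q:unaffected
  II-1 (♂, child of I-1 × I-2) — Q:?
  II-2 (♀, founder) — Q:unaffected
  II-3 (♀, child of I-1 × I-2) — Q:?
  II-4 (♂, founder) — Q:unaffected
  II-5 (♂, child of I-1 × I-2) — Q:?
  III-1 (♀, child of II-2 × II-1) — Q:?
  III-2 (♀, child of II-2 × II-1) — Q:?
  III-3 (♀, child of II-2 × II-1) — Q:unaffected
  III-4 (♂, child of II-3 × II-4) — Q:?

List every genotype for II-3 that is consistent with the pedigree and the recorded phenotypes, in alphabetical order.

Q/I-1 un ·: X^QX^Q|X^QX^q
Q/I-2 un ·: X^QY
Q/II-1 ? I-1×I-2: X^QY|X^qY
Q/II-2 un ·: X^QX^Q|X^QX^q
Q/II-3 ? I-1×I-2: X^QX^Q|X^QX^q
Q/II-4 un ·: X^QY
Q/II-5 ? I-1×I-2: X^QY|X^qY
Q/III-1 ? II-2×II-1: X^QX^Q|X^QX^q|X^qX^q
Q/III-2 ? II-2×II-1: X^QX^Q|X^QX^q|X^qX^q
Q/III-3 un II-2×II-1: X^QX^Q|X^QX^q
Q/III-4 ? II-3×II-4: X^QY|X^qY
⇒ Q over [I-1,I-2,II-1,II-2,II-3,II-4,II-5,III-1,III-2,III-3,III-4]: 93 consistent

II-3 ∈ {X^QX^Q, X^QX^q}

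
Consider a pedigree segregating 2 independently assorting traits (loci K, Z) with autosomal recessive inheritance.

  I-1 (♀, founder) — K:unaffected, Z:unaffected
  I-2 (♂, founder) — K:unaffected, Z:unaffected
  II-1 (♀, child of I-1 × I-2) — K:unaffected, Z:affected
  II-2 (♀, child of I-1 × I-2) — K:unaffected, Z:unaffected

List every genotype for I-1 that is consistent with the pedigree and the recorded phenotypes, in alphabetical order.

I-1 ∈ {KK Zz, Kk Zz}

K/I-1 un ·: KK|Kk
K/I-2 un ·: KK|Kk
K/II-1 un I-1×I-2: KK|Kk
K/II-2 un I-1×I-2: KK|Kk
⇒ K over [I-1,I-2,II-1,II-2]: 13 consistent
Z/I-1 un ·: Zz
Z/I-2 un ·: Zz
Z/II-1 aff I-1×I-2: zz
Z/II-2 un I-1×I-2: ZZ|Zz
⇒ Z over [I-1,I-2,II-1,II-2]: 2 consistent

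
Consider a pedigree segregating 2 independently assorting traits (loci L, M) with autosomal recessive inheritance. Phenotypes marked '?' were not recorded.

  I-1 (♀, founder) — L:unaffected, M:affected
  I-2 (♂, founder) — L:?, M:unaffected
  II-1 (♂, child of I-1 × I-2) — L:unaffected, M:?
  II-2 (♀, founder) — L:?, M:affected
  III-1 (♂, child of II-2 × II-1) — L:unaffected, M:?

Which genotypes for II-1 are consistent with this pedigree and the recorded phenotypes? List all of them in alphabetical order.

L/I-1 un ·: LL|Ll
L/I-2 ? ·: LL|Ll|ll
L/II-1 un I-1×I-2: LL|Ll
L/II-2 ? ·: LL|Ll|ll
L/III-1 un II-2×II-1: LL|Ll
⇒ L over [I-1,I-2,II-1,II-2,III-1]: 41 consistent
M/I-1 aff ·: mm
M/I-2 un ·: MM|Mm
M/II-1 ? I-1×I-2: Mm|mm
M/II-2 aff ·: mm
M/III-1 ? II-2×II-1: Mm|mm
⇒ M over [I-1,I-2,II-1,II-2,III-1]: 5 consistent

II-1 ∈ {LL Mm, LL mm, Ll Mm, Ll mm}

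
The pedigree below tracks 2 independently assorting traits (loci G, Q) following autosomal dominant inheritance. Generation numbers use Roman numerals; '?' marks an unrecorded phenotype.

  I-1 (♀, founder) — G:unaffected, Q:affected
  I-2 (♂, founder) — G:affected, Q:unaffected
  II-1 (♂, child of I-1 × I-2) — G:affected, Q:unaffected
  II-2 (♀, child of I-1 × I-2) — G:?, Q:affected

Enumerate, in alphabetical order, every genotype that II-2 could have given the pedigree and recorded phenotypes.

II-2 ∈ {Gg Qq, gg Qq}

G/I-1 un ·: gg
G/I-2 aff ·: Gg|GG
G/II-1 aff I-1×I-2: Gg
G/II-2 ? I-1×I-2: gg|Gg
⇒ G over [I-1,I-2,II-1,II-2]: 3 consistent
Q/I-1 aff ·: Qq
Q/I-2 un ·: qq
Q/II-1 un I-1×I-2: qq
Q/II-2 aff I-1×I-2: Qq
⇒ Q over [I-1,I-2,II-1,II-2]: 1 consistent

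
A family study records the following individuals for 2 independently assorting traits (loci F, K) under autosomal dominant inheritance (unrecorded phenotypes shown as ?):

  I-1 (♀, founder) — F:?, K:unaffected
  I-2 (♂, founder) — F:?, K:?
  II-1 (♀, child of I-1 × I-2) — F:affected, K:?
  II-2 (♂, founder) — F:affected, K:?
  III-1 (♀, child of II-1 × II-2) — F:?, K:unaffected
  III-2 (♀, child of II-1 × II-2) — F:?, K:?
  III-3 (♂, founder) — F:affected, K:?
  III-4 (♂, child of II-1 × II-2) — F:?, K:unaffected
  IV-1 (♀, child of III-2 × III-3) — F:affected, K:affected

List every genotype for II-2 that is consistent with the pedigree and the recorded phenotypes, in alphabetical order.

F/I-1 ? ·: ff|Ff|FF
F/I-2 ? ·: ff|Ff|FF
F/II-1 aff I-1×I-2: Ff|FF
F/II-2 aff ·: Ff|FF
F/III-1 ? II-1×II-2: ff|Ff|FF
F/III-2 ? II-1×II-2: ff|Ff|FF
F/III-3 aff ·: Ff|FF
F/III-4 ? II-1×II-2: ff|Ff|FF
F/IV-1 aff III-2×III-3: Ff|FF
⇒ F over [I-1,I-2,II-1,II-2,III-1,III-2,III-3,III-4,IV-1]: 887 consistent
K/I-1 un ·: kk
K/I-2 ? ·: kk|Kk|KK
K/II-1 ? I-1×I-2: kk|Kk
K/II-2 ? ·: kk|Kk
K/III-1 un II-1×II-2: kk
K/III-2 ? II-1×II-2: kk|Kk|KK
K/III-3 ? ·: kk|Kk|KK
K/III-4 un II-1×II-2: kk
K/IV-1 aff III-2×III-3: Kk|KK
⇒ K over [I-1,I-2,II-1,II-2,III-1,III-2,III-3,III-4,IV-1]: 54 consistent

II-2 ∈ {FF Kk, FF kk, Ff Kk, Ff kk}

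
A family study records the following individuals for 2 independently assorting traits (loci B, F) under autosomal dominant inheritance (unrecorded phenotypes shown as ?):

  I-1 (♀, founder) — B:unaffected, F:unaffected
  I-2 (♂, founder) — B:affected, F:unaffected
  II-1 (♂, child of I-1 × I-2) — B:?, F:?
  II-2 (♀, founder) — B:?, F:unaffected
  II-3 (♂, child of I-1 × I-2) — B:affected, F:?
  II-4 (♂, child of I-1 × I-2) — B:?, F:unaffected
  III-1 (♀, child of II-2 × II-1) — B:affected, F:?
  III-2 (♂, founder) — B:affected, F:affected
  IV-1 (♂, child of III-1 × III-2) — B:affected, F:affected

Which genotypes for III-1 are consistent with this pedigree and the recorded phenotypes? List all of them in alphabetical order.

B/I-1 un ·: bb
B/I-2 aff ·: Bb|BB
B/II-1 ? I-1×I-2: bb|Bb
B/II-2 ? ·: bb|Bb|BB
B/II-3 aff I-1×I-2: Bb
B/II-4 ? I-1×I-2: bb|Bb
B/III-1 aff II-2×II-1: Bb|BB
B/III-2 aff ·: Bb|BB
B/IV-1 aff III-1×III-2: Bb|BB
⇒ B over [I-1,I-2,II-1,II-2,II-3,II-4,III-1,III-2,IV-1]: 70 consistent
F/I-1 un ·: ff
F/I-2 un ·: ff
F/II-1 ? I-1×I-2: ff
F/II-2 un ·: ff
F/II-3 ? I-1×I-2: ff
F/II-4 un I-1×I-2: ff
F/III-1 ? II-2×II-1: ff
F/III-2 aff ·: Ff|FF
F/IV-1 aff III-1×III-2: Ff
⇒ F over [I-1,I-2,II-1,II-2,II-3,II-4,III-1,III-2,IV-1]: 2 consistent

III-1 ∈ {BB ff, Bb ff}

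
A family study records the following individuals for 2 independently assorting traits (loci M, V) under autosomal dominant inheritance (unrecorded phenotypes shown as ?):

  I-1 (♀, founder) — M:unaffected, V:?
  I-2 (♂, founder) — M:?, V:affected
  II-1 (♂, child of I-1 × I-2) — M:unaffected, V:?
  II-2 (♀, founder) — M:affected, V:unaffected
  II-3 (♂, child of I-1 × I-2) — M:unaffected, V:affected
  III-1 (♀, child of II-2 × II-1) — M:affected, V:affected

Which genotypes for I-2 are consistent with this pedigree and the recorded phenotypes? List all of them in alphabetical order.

M/I-1 un ·: mm
M/I-2 ? ·: mm|Mm
M/II-1 un I-1×I-2: mm
M/II-2 aff ·: Mm|MM
M/II-3 un I-1×I-2: mm
M/III-1 aff II-2×II-1: Mm
⇒ M over [I-1,I-2,II-1,II-2,II-3,III-1]: 4 consistent
V/I-1 ? ·: vv|Vv|VV
V/I-2 aff ·: Vv|VV
V/II-1 ? I-1×I-2: Vv|VV
V/II-2 un ·: vv
V/II-3 aff I-1×I-2: Vv|VV
V/III-1 aff II-2×II-1: Vv
⇒ V over [I-1,I-2,II-1,II-2,II-3,III-1]: 15 consistent

I-2 ∈ {Mm VV, Mm Vv, mm VV, mm Vv}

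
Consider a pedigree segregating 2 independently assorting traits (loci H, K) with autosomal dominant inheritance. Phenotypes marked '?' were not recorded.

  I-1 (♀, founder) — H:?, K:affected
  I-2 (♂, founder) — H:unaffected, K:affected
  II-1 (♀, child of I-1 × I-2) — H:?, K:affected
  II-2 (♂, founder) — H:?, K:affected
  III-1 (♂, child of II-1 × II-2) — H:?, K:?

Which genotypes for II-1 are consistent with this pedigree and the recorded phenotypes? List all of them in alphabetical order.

II-1 ∈ {Hh KK, Hh Kk, hh KK, hh Kk}

H/I-1 ? ·: hh|Hh|HH
H/I-2 un ·: hh
H/II-1 ? I-1×I-2: hh|Hh
H/II-2 ? ·: hh|Hh|HH
H/III-1 ? II-1×II-2: hh|Hh|HH
⇒ H over [I-1,I-2,II-1,II-2,III-1]: 22 consistent
K/I-1 aff ·: Kk|KK
K/I-2 aff ·: Kk|KK
K/II-1 aff I-1×I-2: Kk|KK
K/II-2 aff ·: Kk|KK
K/III-1 ? II-1×II-2: kk|Kk|KK
⇒ K over [I-1,I-2,II-1,II-2,III-1]: 27 consistent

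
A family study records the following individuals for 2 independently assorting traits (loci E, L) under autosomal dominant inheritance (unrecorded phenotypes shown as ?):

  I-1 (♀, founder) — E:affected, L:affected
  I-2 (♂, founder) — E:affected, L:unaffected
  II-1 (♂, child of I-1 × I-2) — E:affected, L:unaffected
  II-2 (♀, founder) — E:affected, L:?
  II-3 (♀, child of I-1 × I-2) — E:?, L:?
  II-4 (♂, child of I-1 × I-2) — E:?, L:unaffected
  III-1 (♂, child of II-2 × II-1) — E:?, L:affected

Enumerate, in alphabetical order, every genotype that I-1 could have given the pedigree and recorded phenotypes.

E/I-1 aff ·: Ee|EE
E/I-2 aff ·: Ee|EE
E/II-1 aff I-1×I-2: Ee|EE
E/II-2 aff ·: Ee|EE
E/II-3 ? I-1×I-2: ee|Ee|EE
E/II-4 ? I-1×I-2: ee|Ee|EE
E/III-1 ? II-2×II-1: ee|Ee|EE
⇒ E over [I-1,I-2,II-1,II-2,II-3,II-4,III-1]: 139 consistent
L/I-1 aff ·: Ll
L/I-2 un ·: ll
L/II-1 un I-1×I-2: ll
L/II-2 ? ·: Ll|LL
L/II-3 ? I-1×I-2: ll|Ll
L/II-4 un I-1×I-2: ll
L/III-1 aff II-2×II-1: Ll
⇒ L over [I-1,I-2,II-1,II-2,II-3,II-4,III-1]: 4 consistent

I-1 ∈ {EE Ll, Ee Ll}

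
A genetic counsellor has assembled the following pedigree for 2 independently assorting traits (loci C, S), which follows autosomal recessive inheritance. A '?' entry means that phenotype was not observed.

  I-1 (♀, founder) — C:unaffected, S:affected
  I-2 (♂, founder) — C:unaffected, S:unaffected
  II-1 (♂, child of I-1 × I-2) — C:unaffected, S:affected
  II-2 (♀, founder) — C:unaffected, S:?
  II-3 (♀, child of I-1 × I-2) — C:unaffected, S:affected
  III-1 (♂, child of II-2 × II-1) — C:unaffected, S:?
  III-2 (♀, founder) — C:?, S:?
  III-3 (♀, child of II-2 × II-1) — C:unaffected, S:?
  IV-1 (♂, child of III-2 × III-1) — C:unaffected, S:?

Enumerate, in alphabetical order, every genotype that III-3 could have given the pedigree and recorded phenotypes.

III-3 ∈ {CC Ss, CC ss, Cc Ss, Cc ss}

C/I-1 un ·: CC|Cc
C/I-2 un ·: CC|Cc
C/II-1 un I-1×I-2: CC|Cc
C/II-2 un ·: CC|Cc
C/II-3 un I-1×I-2: CC|Cc
C/III-1 un II-2×II-1: CC|Cc
C/III-2 ? ·: CC|Cc|cc
C/III-3 un II-2×II-1: CC|Cc
C/IV-1 un III-2×III-1: CC|Cc
⇒ C over [I-1,I-2,II-1,II-2,II-3,III-1,III-2,III-3,IV-1]: 370 consistent
S/I-1 aff ·: ss
S/I-2 un ·: Ss
S/II-1 aff I-1×I-2: ss
S/II-2 ? ·: SS|Ss|ss
S/II-3 aff I-1×I-2: ss
S/III-1 ? II-2×II-1: Ss|ss
S/III-2 ? ·: SS|Ss|ss
S/III-3 ? II-2×II-1: Ss|ss
S/IV-1 ? III-2×III-1: SS|Ss|ss
⇒ S over [I-1,I-2,II-1,II-2,II-3,III-1,III-2,III-3,IV-1]: 33 consistent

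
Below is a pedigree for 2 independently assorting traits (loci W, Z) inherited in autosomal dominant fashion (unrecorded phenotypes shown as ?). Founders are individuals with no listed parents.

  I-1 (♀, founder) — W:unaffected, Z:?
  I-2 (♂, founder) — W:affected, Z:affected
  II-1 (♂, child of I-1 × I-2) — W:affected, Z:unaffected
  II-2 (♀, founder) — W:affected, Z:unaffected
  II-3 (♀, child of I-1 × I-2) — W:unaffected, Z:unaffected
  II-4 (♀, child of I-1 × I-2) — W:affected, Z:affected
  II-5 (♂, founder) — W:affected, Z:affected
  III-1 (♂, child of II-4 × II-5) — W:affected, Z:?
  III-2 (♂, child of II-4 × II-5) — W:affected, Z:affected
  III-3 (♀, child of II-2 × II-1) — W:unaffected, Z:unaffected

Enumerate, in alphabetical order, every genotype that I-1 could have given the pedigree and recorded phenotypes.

I-1 ∈ {ww Zz, ww zz}

W/I-1 un ·: ww
W/I-2 aff ·: Ww
W/II-1 aff I-1×I-2: Ww
W/II-2 aff ·: Ww
W/II-3 un I-1×I-2: ww
W/II-4 aff I-1×I-2: Ww
W/II-5 aff ·: Ww|WW
W/III-1 aff II-4×II-5: Ww|WW
W/III-2 aff II-4×II-5: Ww|WW
W/III-3 un II-2×II-1: ww
⇒ W over [I-1,I-2,II-1,II-2,II-3,II-4,II-5,III-1,III-2,III-3]: 8 consistent
Z/I-1 ? ·: zz|Zz
Z/I-2 aff ·: Zz
Z/II-1 un I-1×I-2: zz
Z/II-2 un ·: zz
Z/II-3 un I-1×I-2: zz
Z/II-4 aff I-1×I-2: Zz|ZZ
Z/II-5 aff ·: Zz|ZZ
Z/III-1 ? II-4×II-5: zz|Zz|ZZ
Z/III-2 aff II-4×II-5: Zz|ZZ
Z/III-3 un II-2×II-1: zz
⇒ Z over [I-1,I-2,II-1,II-2,II-3,II-4,II-5,III-1,III-2,III-3]: 25 consistent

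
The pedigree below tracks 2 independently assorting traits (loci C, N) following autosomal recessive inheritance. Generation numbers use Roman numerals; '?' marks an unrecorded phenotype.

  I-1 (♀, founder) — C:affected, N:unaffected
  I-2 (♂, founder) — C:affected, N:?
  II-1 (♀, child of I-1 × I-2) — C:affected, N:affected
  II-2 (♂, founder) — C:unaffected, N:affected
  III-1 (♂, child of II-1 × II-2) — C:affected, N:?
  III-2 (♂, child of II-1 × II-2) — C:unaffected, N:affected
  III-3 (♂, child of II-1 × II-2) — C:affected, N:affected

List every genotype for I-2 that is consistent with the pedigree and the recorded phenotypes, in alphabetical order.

I-2 ∈ {cc Nn, cc nn}

C/I-1 aff ·: cc
C/I-2 aff ·: cc
C/II-1 aff I-1×I-2: cc
C/II-2 un ·: Cc
C/III-1 aff II-1×II-2: cc
C/III-2 un II-1×II-2: Cc
C/III-3 aff II-1×II-2: cc
⇒ C over [I-1,I-2,II-1,II-2,III-1,III-2,III-3]: 1 consistent
N/I-1 un ·: Nn
N/I-2 ? ·: Nn|nn
N/II-1 aff I-1×I-2: nn
N/II-2 aff ·: nn
N/III-1 ? II-1×II-2: nn
N/III-2 aff II-1×II-2: nn
N/III-3 aff II-1×II-2: nn
⇒ N over [I-1,I-2,II-1,II-2,III-1,III-2,III-3]: 2 consistent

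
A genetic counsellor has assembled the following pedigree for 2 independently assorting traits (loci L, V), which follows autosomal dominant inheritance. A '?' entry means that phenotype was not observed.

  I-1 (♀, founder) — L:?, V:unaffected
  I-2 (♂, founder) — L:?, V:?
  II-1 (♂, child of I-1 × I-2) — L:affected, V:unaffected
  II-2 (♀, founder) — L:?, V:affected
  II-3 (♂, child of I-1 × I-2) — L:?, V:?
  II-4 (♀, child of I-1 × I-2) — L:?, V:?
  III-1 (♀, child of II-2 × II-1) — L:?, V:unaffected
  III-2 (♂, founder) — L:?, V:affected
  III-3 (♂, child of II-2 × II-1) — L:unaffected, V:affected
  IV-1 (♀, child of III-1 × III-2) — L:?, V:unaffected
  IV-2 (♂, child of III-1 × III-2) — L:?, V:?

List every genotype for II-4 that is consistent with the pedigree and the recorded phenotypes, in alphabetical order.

L/I-1 ? ·: ll|Ll|LL
L/I-2 ? ·: ll|Ll|LL
L/II-1 aff I-1×I-2: Ll
L/II-2 ? ·: ll|Ll
L/II-3 ? I-1×I-2: ll|Ll|LL
L/II-4 ? I-1×I-2: ll|Ll|LL
L/III-1 ? II-2×II-1: ll|Ll|LL
L/III-2 ? ·: ll|Ll|LL
L/III-3 un II-2×II-1: ll
L/IV-1 ? III-1×III-2: ll|Ll|LL
L/IV-2 ? III-1×III-2: ll|Ll|LL
⇒ L over [I-1,I-2,II-1,II-2,II-3,II-4,III-1,III-2,III-3,IV-1,IV-2]: 1404 consistent
V/I-1 un ·: vv
V/I-2 ? ·: vv|Vv
V/II-1 un I-1×I-2: vv
V/II-2 aff ·: Vv
V/II-3 ? I-1×I-2: vv|Vv
V/II-4 ? I-1×I-2: vv|Vv
V/III-1 un II-2×II-1: vv
V/III-2 aff ·: Vv
V/III-3 aff II-2×II-1: Vv
V/IV-1 un III-1×III-2: vv
V/IV-2 ? III-1×III-2: vv|Vv
⇒ V over [I-1,I-2,II-1,II-2,II-3,II-4,III-1,III-2,III-3,IV-1,IV-2]: 10 consistent

II-4 ∈ {LL Vv, LL vv, Ll Vv, Ll vv, ll Vv, ll vv}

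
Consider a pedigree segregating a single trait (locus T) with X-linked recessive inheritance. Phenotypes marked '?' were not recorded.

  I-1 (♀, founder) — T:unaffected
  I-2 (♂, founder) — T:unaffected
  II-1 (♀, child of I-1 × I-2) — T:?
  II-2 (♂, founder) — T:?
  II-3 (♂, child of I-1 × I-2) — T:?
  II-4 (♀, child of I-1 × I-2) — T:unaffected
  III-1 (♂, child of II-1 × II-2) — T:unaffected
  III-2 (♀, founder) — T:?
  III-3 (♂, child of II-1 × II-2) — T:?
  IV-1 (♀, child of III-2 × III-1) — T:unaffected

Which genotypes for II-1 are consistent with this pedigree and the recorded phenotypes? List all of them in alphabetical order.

II-1 ∈ {X^TX^T, X^TX^t}

T/I-1 un ·: X^TX^T|X^TX^t
T/I-2 un ·: X^TY
T/II-1 ? I-1×I-2: X^TX^T|X^TX^t
T/II-2 ? ·: X^TY|X^tY
T/II-3 ? I-1×I-2: X^TY|X^tY
T/II-4 un I-1×I-2: X^TX^T|X^TX^t
T/III-1 un II-1×II-2: X^TY
T/III-2 ? ·: X^TX^T|X^TX^t|X^tX^t
T/III-3 ? II-1×II-2: X^TY|X^tY
T/IV-1 un III-2×III-1: X^TX^T|X^TX^t
⇒ T over [I-1,I-2,II-1,II-2,II-3,II-4,III-1,III-2,III-3,IV-1]: 104 consistent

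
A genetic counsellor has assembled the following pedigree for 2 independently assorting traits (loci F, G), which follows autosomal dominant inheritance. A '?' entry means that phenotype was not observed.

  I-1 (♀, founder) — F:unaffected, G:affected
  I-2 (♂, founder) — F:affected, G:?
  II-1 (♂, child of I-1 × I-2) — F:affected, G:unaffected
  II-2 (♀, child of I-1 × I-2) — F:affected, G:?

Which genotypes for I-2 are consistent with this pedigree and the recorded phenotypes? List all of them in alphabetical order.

I-2 ∈ {FF Gg, FF gg, Ff Gg, Ff gg}

F/I-1 un ·: ff
F/I-2 aff ·: Ff|FF
F/II-1 aff I-1×I-2: Ff
F/II-2 aff I-1×I-2: Ff
⇒ F over [I-1,I-2,II-1,II-2]: 2 consistent
G/I-1 aff ·: Gg
G/I-2 ? ·: gg|Gg
G/II-1 un I-1×I-2: gg
G/II-2 ? I-1×I-2: gg|Gg|GG
⇒ G over [I-1,I-2,II-1,II-2]: 5 consistent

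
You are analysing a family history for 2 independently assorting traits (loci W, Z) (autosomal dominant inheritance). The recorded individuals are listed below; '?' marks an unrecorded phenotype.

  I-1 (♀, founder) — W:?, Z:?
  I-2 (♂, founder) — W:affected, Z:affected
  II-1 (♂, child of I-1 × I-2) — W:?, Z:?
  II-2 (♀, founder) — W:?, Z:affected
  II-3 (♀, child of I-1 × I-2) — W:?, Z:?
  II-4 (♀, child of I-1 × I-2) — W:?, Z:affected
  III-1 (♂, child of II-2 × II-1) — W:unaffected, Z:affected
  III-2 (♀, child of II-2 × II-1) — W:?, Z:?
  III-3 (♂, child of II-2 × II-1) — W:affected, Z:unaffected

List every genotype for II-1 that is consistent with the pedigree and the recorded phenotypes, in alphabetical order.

II-1 ∈ {Ww Zz, Ww zz, ww Zz, ww zz}

W/I-1 ? ·: ww|Ww|WW
W/I-2 aff ·: Ww|WW
W/II-1 ? I-1×I-2: ww|Ww
W/II-2 ? ·: ww|Ww
W/II-3 ? I-1×I-2: ww|Ww|WW
W/II-4 ? I-1×I-2: ww|Ww|WW
W/III-1 un II-2×II-1: ww
W/III-2 ? II-2×II-1: ww|Ww|WW
W/III-3 aff II-2×II-1: Ww|WW
⇒ W over [I-1,I-2,II-1,II-2,II-3,II-4,III-1,III-2,III-3]: 202 consistent
Z/I-1 ? ·: zz|Zz|ZZ
Z/I-2 aff ·: Zz|ZZ
Z/II-1 ? I-1×I-2: zz|Zz
Z/II-2 aff ·: Zz
Z/II-3 ? I-1×I-2: zz|Zz|ZZ
Z/II-4 aff I-1×I-2: Zz|ZZ
Z/III-1 aff II-2×II-1: Zz|ZZ
Z/III-2 ? II-2×II-1: zz|Zz|ZZ
Z/III-3 un II-2×II-1: zz
⇒ Z over [I-1,I-2,II-1,II-2,II-3,II-4,III-1,III-2,III-3]: 118 consistent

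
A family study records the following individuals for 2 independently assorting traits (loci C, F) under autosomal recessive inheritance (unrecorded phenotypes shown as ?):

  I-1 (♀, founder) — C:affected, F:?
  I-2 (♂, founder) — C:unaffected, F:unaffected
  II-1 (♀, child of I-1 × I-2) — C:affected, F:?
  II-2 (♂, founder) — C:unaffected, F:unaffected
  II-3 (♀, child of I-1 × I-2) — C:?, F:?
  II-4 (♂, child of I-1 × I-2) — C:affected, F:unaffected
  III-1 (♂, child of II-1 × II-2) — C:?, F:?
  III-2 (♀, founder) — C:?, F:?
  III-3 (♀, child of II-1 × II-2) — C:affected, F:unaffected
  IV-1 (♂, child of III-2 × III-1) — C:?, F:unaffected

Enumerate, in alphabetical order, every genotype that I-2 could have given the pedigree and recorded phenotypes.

I-2 ∈ {Cc FF, Cc Ff}

C/I-1 aff ·: cc
C/I-2 un ·: Cc
C/II-1 aff I-1×I-2: cc
C/II-2 un ·: Cc
C/II-3 ? I-1×I-2: Cc|cc
C/II-4 aff I-1×I-2: cc
C/III-1 ? II-1×II-2: Cc|cc
C/III-2 ? ·: CC|Cc|cc
C/III-3 aff II-1×II-2: cc
C/IV-1 ? III-2×III-1: CC|Cc|cc
⇒ C over [I-1,I-2,II-1,II-2,II-3,II-4,III-1,III-2,III-3,IV-1]: 22 consistent
F/I-1 ? ·: FF|Ff|ff
F/I-2 un ·: FF|Ff
F/II-1 ? I-1×I-2: FF|Ff|ff
F/II-2 un ·: FF|Ff
F/II-3 ? I-1×I-2: FF|Ff|ff
F/II-4 un I-1×I-2: FF|Ff
F/III-1 ? II-1×II-2: FF|Ff|ff
F/III-2 ? ·: FF|Ff|ff
F/III-3 un II-1×II-2: FF|Ff
F/IV-1 un III-2×III-1: FF|Ff
⇒ F over [I-1,I-2,II-1,II-2,II-3,II-4,III-1,III-2,III-3,IV-1]: 1106 consistent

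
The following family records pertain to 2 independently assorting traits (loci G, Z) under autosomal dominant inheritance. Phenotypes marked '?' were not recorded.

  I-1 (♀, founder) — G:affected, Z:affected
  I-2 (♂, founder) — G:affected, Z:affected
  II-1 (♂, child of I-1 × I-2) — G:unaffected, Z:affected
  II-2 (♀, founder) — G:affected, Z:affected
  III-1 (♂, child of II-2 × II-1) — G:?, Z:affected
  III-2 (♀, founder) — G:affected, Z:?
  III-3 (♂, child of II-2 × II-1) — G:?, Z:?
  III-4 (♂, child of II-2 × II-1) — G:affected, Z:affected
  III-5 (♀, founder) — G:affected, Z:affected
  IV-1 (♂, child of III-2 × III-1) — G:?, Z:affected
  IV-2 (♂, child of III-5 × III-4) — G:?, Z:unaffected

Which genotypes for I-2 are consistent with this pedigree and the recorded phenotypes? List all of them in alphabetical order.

I-2 ∈ {Gg ZZ, Gg Zz}

G/I-1 aff ·: Gg
G/I-2 aff ·: Gg
G/II-1 un I-1×I-2: gg
G/II-2 aff ·: Gg|GG
G/III-1 ? II-2×II-1: gg|Gg
G/III-2 aff ·: Gg|GG
G/III-3 ? II-2×II-1: gg|Gg
G/III-4 aff II-2×II-1: Gg
G/III-5 aff ·: Gg|GG
G/IV-1 ? III-2×III-1: gg|Gg|GG
G/IV-2 ? III-5×III-4: gg|Gg|GG
⇒ G over [I-1,I-2,II-1,II-2,III-1,III-2,III-3,III-4,III-5,IV-1,IV-2]: 105 consistent
Z/I-1 aff ·: Zz|ZZ
Z/I-2 aff ·: Zz|ZZ
Z/II-1 aff I-1×I-2: Zz|ZZ
Z/II-2 aff ·: Zz|ZZ
Z/III-1 aff II-2×II-1: Zz|ZZ
Z/III-2 ? ·: zz|Zz|ZZ
Z/III-3 ? II-2×II-1: zz|Zz|ZZ
Z/III-4 aff II-2×II-1: Zz
Z/III-5 aff ·: Zz
Z/IV-1 aff III-2×III-1: Zz|ZZ
Z/IV-2 un III-5×III-4: zz
⇒ Z over [I-1,I-2,II-1,II-2,III-1,III-2,III-3,III-4,III-5,IV-1,IV-2]: 207 consistent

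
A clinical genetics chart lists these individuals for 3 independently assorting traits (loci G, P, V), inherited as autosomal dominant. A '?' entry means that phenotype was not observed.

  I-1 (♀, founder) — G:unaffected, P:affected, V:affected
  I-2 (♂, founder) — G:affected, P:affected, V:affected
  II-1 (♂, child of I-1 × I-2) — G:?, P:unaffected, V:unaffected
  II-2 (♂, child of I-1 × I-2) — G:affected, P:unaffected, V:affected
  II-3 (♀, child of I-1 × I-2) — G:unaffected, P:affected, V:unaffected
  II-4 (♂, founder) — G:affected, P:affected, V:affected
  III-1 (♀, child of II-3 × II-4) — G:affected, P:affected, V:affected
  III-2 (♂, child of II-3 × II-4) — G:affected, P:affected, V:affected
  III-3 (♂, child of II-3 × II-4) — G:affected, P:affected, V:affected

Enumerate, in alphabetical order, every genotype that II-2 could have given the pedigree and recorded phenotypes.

II-2 ∈ {Gg pp VV, Gg pp Vv}

G/I-1 un ·: gg
G/I-2 aff ·: Gg
G/II-1 ? I-1×I-2: gg|Gg
G/II-2 aff I-1×I-2: Gg
G/II-3 un I-1×I-2: gg
G/II-4 aff ·: Gg|GG
G/III-1 aff II-3×II-4: Gg
G/III-2 aff II-3×II-4: Gg
G/III-3 aff II-3×II-4: Gg
⇒ G over [I-1,I-2,II-1,II-2,II-3,II-4,III-1,III-2,III-3]: 4 consistent
P/I-1 aff ·: Pp
P/I-2 aff ·: Pp
P/II-1 un I-1×I-2: pp
P/II-2 un I-1×I-2: pp
P/II-3 aff I-1×I-2: Pp|PP
P/II-4 aff ·: Pp|PP
P/III-1 aff II-3×II-4: Pp|PP
P/III-2 aff II-3×II-4: Pp|PP
P/III-3 aff II-3×II-4: Pp|PP
⇒ P over [I-1,I-2,II-1,II-2,II-3,II-4,III-1,III-2,III-3]: 25 consistent
V/I-1 aff ·: Vv
V/I-2 aff ·: Vv
V/II-1 un I-1×I-2: vv
V/II-2 aff I-1×I-2: Vv|VV
V/II-3 un I-1×I-2: vv
V/II-4 aff ·: Vv|VV
V/III-1 aff II-3×II-4: Vv
V/III-2 aff II-3×II-4: Vv
V/III-3 aff II-3×II-4: Vv
⇒ V over [I-1,I-2,II-1,II-2,II-3,II-4,III-1,III-2,III-3]: 4 consistent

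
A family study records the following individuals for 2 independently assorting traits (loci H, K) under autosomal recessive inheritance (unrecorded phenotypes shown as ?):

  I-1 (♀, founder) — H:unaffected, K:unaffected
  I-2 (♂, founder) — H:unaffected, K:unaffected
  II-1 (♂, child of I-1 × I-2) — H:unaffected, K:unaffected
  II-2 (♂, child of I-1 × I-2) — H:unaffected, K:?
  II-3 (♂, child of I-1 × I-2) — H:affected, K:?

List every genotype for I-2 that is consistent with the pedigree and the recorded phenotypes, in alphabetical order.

H/I-1 un ·: Hh
H/I-2 un ·: Hh
H/II-1 un I-1×I-2: HH|Hh
H/II-2 un I-1×I-2: HH|Hh
H/II-3 aff I-1×I-2: hh
⇒ H over [I-1,I-2,II-1,II-2,II-3]: 4 consistent
K/I-1 un ·: KK|Kk
K/I-2 un ·: KK|Kk
K/II-1 un I-1×I-2: KK|Kk
K/II-2 ? I-1×I-2: KK|Kk|kk
K/II-3 ? I-1×I-2: KK|Kk|kk
⇒ K over [I-1,I-2,II-1,II-2,II-3]: 35 consistent

I-2 ∈ {Hh KK, Hh Kk}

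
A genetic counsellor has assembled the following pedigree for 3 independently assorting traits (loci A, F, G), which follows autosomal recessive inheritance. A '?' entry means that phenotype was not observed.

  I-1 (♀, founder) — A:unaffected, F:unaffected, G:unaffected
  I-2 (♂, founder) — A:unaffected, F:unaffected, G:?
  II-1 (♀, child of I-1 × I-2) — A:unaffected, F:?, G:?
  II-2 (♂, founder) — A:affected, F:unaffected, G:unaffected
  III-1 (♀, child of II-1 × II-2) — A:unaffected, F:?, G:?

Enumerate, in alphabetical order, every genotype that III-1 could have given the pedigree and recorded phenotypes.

A/I-1 un ·: AA|Aa
A/I-2 un ·: AA|Aa
A/II-1 un I-1×I-2: AA|Aa
A/II-2 aff ·: aa
A/III-1 un II-1×II-2: Aa
⇒ A over [I-1,I-2,II-1,II-2,III-1]: 7 consistent
F/I-1 un ·: FF|Ff
F/I-2 un ·: FF|Ff
F/II-1 ? I-1×I-2: FF|Ff|ff
F/II-2 un ·: FF|Ff
F/III-1 ? II-1×II-2: FF|Ff|ff
⇒ F over [I-1,I-2,II-1,II-2,III-1]: 30 consistent
G/I-1 un ·: GG|Gg
G/I-2 ? ·: GG|Gg|gg
G/II-1 ? I-1×I-2: GG|Gg|gg
G/II-2 un ·: GG|Gg
G/III-1 ? II-1×II-2: GG|Gg|gg
⇒ G over [I-1,I-2,II-1,II-2,III-1]: 43 consistent

III-1 ∈ {Aa FF GG, Aa FF Gg, Aa FF gg, Aa Ff GG, Aa Ff Gg, Aa Ff gg, Aa ff GG, Aa ff Gg, Aa ff gg}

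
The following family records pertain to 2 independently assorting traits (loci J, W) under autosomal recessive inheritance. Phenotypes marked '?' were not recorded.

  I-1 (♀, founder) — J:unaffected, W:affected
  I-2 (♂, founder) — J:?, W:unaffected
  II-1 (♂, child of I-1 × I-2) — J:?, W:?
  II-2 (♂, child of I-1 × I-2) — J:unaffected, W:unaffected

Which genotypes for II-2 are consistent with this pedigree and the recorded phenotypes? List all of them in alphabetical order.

II-2 ∈ {JJ Ww, Jj Ww}

J/I-1 un ·: JJ|Jj
J/I-2 ? ·: JJ|Jj|jj
J/II-1 ? I-1×I-2: JJ|Jj|jj
J/II-2 un I-1×I-2: JJ|Jj
⇒ J over [I-1,I-2,II-1,II-2]: 18 consistent
W/I-1 aff ·: ww
W/I-2 un ·: WW|Ww
W/II-1 ? I-1×I-2: Ww|ww
W/II-2 un I-1×I-2: Ww
⇒ W over [I-1,I-2,II-1,II-2]: 3 consistent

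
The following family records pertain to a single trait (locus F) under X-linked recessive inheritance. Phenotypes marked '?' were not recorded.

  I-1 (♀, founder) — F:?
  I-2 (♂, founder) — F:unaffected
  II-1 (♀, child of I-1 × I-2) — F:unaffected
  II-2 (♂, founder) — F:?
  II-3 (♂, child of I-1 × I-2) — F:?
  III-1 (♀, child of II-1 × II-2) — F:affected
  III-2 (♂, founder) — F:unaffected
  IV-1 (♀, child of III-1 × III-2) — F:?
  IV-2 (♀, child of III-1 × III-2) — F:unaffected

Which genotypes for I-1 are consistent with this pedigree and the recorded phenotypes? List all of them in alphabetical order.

I-1 ∈ {X^FX^f, X^fX^f}

F/I-1 ? ·: X^FX^f|X^fX^f
F/I-2 un ·: X^FY
F/II-1 un I-1×I-2: X^FX^f
F/II-2 ? ·: X^fY
F/II-3 ? I-1×I-2: X^FY|X^fY
F/III-1 aff II-1×II-2: X^fX^f
F/III-2 un ·: X^FY
F/IV-1 ? III-1×III-2: X^FX^f
F/IV-2 un III-1×III-2: X^FX^f
⇒ F over [I-1,I-2,II-1,II-2,II-3,III-1,III-2,IV-1,IV-2]: 3 consistent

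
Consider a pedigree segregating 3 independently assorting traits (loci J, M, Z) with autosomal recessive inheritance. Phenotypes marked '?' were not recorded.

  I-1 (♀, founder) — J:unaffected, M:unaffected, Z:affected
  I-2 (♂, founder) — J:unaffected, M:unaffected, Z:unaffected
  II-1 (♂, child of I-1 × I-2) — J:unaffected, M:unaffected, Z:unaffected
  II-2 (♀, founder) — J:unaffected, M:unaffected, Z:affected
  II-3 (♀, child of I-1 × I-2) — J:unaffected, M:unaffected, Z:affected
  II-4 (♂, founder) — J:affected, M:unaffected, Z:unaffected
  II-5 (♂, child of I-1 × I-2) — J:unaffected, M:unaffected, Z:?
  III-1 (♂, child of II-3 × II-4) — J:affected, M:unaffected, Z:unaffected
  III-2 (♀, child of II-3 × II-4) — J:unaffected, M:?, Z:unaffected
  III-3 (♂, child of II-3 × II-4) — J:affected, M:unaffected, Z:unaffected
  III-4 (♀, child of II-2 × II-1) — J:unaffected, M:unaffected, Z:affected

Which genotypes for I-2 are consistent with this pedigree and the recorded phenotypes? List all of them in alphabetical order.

I-2 ∈ {JJ MM Zz, JJ Mm Zz, Jj MM Zz, Jj Mm Zz}

J/I-1 un ·: JJ|Jj
J/I-2 un ·: JJ|Jj
J/II-1 un I-1×I-2: JJ|Jj
J/II-2 un ·: JJ|Jj
J/II-3 un I-1×I-2: Jj
J/II-4 aff ·: jj
J/II-5 un I-1×I-2: JJ|Jj
J/III-1 aff II-3×II-4: jj
J/III-2 un II-3×II-4: Jj
J/III-3 aff II-3×II-4: jj
J/III-4 un II-2×II-1: JJ|Jj
⇒ J over [I-1,I-2,II-1,II-2,II-3,II-4,II-5,III-1,III-2,III-3,III-4]: 42 consistent
M/I-1 un ·: MM|Mm
M/I-2 un ·: MM|Mm
M/II-1 un I-1×I-2: MM|Mm
M/II-2 un ·: MM|Mm
M/II-3 un I-1×I-2: MM|Mm
M/II-4 un ·: MM|Mm
M/II-5 un I-1×I-2: MM|Mm
M/III-1 un II-3×II-4: MM|Mm
M/III-2 ? II-3×II-4: MM|Mm|mm
M/III-3 un II-3×II-4: MM|Mm
M/III-4 un II-2×II-1: MM|Mm
⇒ M over [I-1,I-2,II-1,II-2,II-3,II-4,II-5,III-1,III-2,III-3,III-4]: 1245 consistent
Z/I-1 aff ·: zz
Z/I-2 un ·: Zz
Z/II-1 un I-1×I-2: Zz
Z/II-2 aff ·: zz
Z/II-3 aff I-1×I-2: zz
Z/II-4 un ·: ZZ|Zz
Z/II-5 ? I-1×I-2: Zz|zz
Z/III-1 un II-3×II-4: Zz
Z/III-2 un II-3×II-4: Zz
Z/III-3 un II-3×II-4: Zz
Z/III-4 aff II-2×II-1: zz
⇒ Z over [I-1,I-2,II-1,II-2,II-3,II-4,II-5,III-1,III-2,III-3,III-4]: 4 consistent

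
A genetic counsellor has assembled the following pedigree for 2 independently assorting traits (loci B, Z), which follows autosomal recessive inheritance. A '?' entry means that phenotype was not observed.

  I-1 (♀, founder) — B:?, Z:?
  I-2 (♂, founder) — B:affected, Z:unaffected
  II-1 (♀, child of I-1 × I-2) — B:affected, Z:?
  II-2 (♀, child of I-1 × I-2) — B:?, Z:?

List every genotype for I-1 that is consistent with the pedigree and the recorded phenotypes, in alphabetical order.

B/I-1 ? ·: Bb|bb
B/I-2 aff ·: bb
B/II-1 aff I-1×I-2: bb
B/II-2 ? I-1×I-2: Bb|bb
⇒ B over [I-1,I-2,II-1,II-2]: 3 consistent
Z/I-1 ? ·: ZZ|Zz|zz
Z/I-2 un ·: ZZ|Zz
Z/II-1 ? I-1×I-2: ZZ|Zz|zz
Z/II-2 ? I-1×I-2: ZZ|Zz|zz
⇒ Z over [I-1,I-2,II-1,II-2]: 23 consistent

I-1 ∈ {Bb ZZ, Bb Zz, Bb zz, bb ZZ, bb Zz, bb zz}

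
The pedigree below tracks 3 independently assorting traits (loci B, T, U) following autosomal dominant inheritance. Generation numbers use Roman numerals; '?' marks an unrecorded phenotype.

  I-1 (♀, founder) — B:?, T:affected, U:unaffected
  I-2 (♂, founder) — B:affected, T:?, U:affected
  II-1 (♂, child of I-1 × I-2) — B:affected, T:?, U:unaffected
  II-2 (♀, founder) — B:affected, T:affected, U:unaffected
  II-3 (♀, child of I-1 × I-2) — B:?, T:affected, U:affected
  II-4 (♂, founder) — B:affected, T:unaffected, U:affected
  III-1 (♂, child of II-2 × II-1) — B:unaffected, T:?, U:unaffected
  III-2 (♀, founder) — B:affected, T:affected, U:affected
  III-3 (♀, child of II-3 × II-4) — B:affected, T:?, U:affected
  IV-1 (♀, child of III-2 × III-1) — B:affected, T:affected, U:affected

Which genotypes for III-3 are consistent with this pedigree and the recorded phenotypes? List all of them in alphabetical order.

III-3 ∈ {BB Tt UU, BB Tt Uu, BB tt UU, BB tt Uu, Bb Tt UU, Bb Tt Uu, Bb tt UU, Bb tt Uu}

B/I-1 ? ·: bb|Bb|BB
B/I-2 aff ·: Bb|BB
B/II-1 aff I-1×I-2: Bb
B/II-2 aff ·: Bb
B/II-3 ? I-1×I-2: bb|Bb|BB
B/II-4 aff ·: Bb|BB
B/III-1 un II-2×II-1: bb
B/III-2 aff ·: Bb|BB
B/III-3 aff II-3×II-4: Bb|BB
B/IV-1 aff III-2×III-1: Bb
⇒ B over [I-1,I-2,II-1,II-2,II-3,II-4,III-1,III-2,III-3,IV-1]: 66 consistent
T/I-1 aff ·: Tt|TT
T/I-2 ? ·: tt|Tt|TT
T/II-1 ? I-1×I-2: tt|Tt|TT
T/II-2 aff ·: Tt|TT
T/II-3 aff I-1×I-2: Tt|TT
T/II-4 un ·: tt
T/III-1 ? II-2×II-1: tt|Tt|TT
T/III-2 aff ·: Tt|TT
T/III-3 ? II-3×II-4: tt|Tt
T/IV-1 aff III-2×III-1: Tt|TT
⇒ T over [I-1,I-2,II-1,II-2,II-3,II-4,III-1,III-2,III-3,IV-1]: 358 consistent
U/I-1 un ·: uu
U/I-2 aff ·: Uu
U/II-1 un I-1×I-2: uu
U/II-2 un ·: uu
U/II-3 aff I-1×I-2: Uu
U/II-4 aff ·: Uu|UU
U/III-1 un II-2×II-1: uu
U/III-2 aff ·: Uu|UU
U/III-3 aff II-3×II-4: Uu|UU
U/IV-1 aff III-2×III-1: Uu
⇒ U over [I-1,I-2,II-1,II-2,II-3,II-4,III-1,III-2,III-3,IV-1]: 8 consistent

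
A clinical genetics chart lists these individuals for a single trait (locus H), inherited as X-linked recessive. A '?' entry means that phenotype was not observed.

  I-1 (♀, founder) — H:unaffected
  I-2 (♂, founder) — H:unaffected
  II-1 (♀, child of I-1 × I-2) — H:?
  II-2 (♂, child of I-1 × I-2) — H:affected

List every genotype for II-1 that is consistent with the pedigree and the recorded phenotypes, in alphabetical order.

H/I-1 un ·: X^HX^h
H/I-2 un ·: X^HY
H/II-1 ? I-1×I-2: X^HX^H|X^HX^h
H/II-2 aff I-1×I-2: X^hY
⇒ H over [I-1,I-2,II-1,II-2]: 2 consistent

II-1 ∈ {X^HX^H, X^HX^h}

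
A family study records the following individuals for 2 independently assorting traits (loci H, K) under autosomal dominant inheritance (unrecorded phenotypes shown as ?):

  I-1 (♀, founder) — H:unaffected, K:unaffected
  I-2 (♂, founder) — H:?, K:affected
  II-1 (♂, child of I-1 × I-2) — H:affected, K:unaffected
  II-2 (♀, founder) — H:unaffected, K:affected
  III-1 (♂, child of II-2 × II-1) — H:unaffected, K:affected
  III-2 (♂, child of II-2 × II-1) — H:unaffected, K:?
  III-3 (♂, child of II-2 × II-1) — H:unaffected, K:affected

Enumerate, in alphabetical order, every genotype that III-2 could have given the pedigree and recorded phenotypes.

III-2 ∈ {hh Kk, hh kk}

H/I-1 un ·: hh
H/I-2 ? ·: Hh|HH
H/II-1 aff I-1×I-2: Hh
H/II-2 un ·: hh
H/III-1 un II-2×II-1: hh
H/III-2 un II-2×II-1: hh
H/III-3 un II-2×II-1: hh
⇒ H over [I-1,I-2,II-1,II-2,III-1,III-2,III-3]: 2 consistent
K/I-1 un ·: kk
K/I-2 aff ·: Kk
K/II-1 un I-1×I-2: kk
K/II-2 aff ·: Kk|KK
K/III-1 aff II-2×II-1: Kk
K/III-2 ? II-2×II-1: kk|Kk
K/III-3 aff II-2×II-1: Kk
⇒ K over [I-1,I-2,II-1,II-2,III-1,III-2,III-3]: 3 consistent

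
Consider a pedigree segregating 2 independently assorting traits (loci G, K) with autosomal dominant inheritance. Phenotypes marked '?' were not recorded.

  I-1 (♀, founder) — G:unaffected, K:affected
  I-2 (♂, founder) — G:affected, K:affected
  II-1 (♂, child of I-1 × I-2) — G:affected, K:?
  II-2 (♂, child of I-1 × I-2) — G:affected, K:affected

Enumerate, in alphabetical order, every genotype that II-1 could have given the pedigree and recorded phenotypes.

G/I-1 un ·: gg
G/I-2 aff ·: Gg|GG
G/II-1 aff I-1×I-2: Gg
G/II-2 aff I-1×I-2: Gg
⇒ G over [I-1,I-2,II-1,II-2]: 2 consistent
K/I-1 aff ·: Kk|KK
K/I-2 aff ·: Kk|KK
K/II-1 ? I-1×I-2: kk|Kk|KK
K/II-2 aff I-1×I-2: Kk|KK
⇒ K over [I-1,I-2,II-1,II-2]: 15 consistent

II-1 ∈ {Gg KK, Gg Kk, Gg kk}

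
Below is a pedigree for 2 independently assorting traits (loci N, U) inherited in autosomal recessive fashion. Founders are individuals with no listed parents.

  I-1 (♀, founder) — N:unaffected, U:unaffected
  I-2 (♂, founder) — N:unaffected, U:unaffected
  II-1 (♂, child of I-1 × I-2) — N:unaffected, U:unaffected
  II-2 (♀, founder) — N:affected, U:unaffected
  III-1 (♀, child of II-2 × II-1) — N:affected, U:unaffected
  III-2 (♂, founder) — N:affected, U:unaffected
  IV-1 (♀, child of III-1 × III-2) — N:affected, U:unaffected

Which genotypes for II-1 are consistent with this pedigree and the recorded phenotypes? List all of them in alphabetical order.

II-1 ∈ {Nn UU, Nn Uu}

N/I-1 un ·: NN|Nn
N/I-2 un ·: NN|Nn
N/II-1 un I-1×I-2: Nn
N/II-2 aff ·: nn
N/III-1 aff II-2×II-1: nn
N/III-2 aff ·: nn
N/IV-1 aff III-1×III-2: nn
⇒ N over [I-1,I-2,II-1,II-2,III-1,III-2,IV-1]: 3 consistent
U/I-1 un ·: UU|Uu
U/I-2 un ·: UU|Uu
U/II-1 un I-1×I-2: UU|Uu
U/II-2 un ·: UU|Uu
U/III-1 un II-2×II-1: UU|Uu
U/III-2 un ·: UU|Uu
U/IV-1 un III-1×III-2: UU|Uu
⇒ U over [I-1,I-2,II-1,II-2,III-1,III-2,IV-1]: 82 consistent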